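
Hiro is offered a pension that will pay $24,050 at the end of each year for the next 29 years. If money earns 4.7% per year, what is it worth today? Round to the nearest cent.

PV = 24050 × [1 − (1+0.047)^(−29)] / 0.047 = 24050 × 15.660321 = 376,630.7112

$376,630.71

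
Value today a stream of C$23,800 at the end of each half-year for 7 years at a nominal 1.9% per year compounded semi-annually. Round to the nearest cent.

C$310,615.40

i = 0.019/2 = 0.0095 per half-year; n = 7·2 = 14.
PV = 23800 × [1 − (1+0.0095)^(−14)] / 0.0095 = 23800 × 13.051067 = 310,615.3991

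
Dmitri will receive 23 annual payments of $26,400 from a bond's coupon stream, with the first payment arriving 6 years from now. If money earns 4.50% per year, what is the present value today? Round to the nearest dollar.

$299,716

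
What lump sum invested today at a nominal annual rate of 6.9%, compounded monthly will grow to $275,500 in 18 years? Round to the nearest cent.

$79,849.59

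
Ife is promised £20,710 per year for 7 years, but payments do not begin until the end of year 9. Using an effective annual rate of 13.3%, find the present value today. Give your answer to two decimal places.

PV at t=8 (ordinary 7-year annuity): 20710 × a(7|0.133) = 20710 × 4.381620 = 90,743.3549
PV₀ = 90,743.3549 / (1+0.133)^8 = 90,743.3549 / 2.715434 = 33,417.6228

£33,417.62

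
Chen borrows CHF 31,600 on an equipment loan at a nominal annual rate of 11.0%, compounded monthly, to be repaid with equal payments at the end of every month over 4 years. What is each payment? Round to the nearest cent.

CHF 816.72

With 12 periods per year: i = 0.00916667, n = 48.
Annuity-PV factor = 38.691421; PMT = 31600 / 38.691421 = 816.7185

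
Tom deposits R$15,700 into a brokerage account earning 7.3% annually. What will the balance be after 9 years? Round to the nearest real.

FV = PV·(1+i)^n = 15,700 × 1.885374 = 29,600.3707

R$29,600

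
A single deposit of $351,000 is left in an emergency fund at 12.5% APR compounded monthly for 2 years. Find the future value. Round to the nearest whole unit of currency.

i = 0.125/12 = 0.0104167 per month; n = 2·12 = 24.
351,000 × (1+0.0104167)^24 = 351,000 × 1.282366 = 450,110.5019

$450,111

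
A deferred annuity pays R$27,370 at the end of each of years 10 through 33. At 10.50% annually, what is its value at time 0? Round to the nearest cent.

R$96,463.37

PV at t=9 (ordinary 24-year annuity): 27370 × a(24|0.105) = 27370 × 8.656616 = 236,931.5798
Discount back 9 years: 236,931.5798 × (1+0.105)^(−9) = 236,931.5798 × 0.407136 = 96,463.3740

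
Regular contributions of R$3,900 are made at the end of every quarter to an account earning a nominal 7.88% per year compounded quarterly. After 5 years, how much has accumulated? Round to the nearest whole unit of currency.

i = 0.0788/4 = 0.0197 per quarter; n = 5·4 = 20.
Accumulation factor s(20|0.0197) = 24.224919; FV = 3900 × 24.224919 = 94,477.1850

R$94,477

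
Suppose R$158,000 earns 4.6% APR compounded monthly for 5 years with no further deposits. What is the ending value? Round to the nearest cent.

R$198,771.38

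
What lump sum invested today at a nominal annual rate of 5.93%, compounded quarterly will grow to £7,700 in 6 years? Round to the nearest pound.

£5,409

With 4 periods per year: i = 0.014825, n = 24.
PV = 7,700 / (1 + 0.014825)^24 = 7,700 / 1.423599 = 5,408.8252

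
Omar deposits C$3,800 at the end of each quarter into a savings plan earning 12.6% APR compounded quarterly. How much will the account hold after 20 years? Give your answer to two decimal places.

C$1,321,519.04

i = 0.126/4 = 0.0315 per quarter; n = 20·4 = 80.
FV = 3800 × [(1+0.0315)^80 − 1] / 0.0315 = 3800 × 347.768169 = 1,321,519.0418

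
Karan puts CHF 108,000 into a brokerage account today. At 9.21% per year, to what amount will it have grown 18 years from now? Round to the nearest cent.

108,000 × (1+0.0921)^18 = 108,000 × 4.883412 = 527,408.4496

CHF 527,408.45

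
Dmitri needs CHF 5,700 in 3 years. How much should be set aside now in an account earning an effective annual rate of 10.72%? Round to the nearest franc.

CHF 4,199

Discount factor = (1+0.1072)^(−3) = 0.736753; PV = 5,700 × 0.736753 = 4,199.4907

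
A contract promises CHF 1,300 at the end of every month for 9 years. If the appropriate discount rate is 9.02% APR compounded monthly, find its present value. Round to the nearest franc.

CHF 95,916

With 12 periods per year: i = 0.00751667, n = 108.
PV = 1300 × [1 − (1+0.00751667)^(−108)] / 0.00751667 = 1300 × 73.781619 = 95,916.1042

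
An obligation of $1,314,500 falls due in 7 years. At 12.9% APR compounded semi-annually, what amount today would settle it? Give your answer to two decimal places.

$547,925.19

Periodic rate i = 0.129/2 = 0.0645; n = 7 × 2 = 14 periods.
PV = FV·(1+i)^(−n) = 1,314,500 × 0.416832 = 547,925.1934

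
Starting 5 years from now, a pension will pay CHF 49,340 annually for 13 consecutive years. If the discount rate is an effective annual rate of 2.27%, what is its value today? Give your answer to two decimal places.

CHF 502,854.42

PV at t=4 (ordinary 13-year annuity): 49340 × a(13|0.0227) = 49340 × 11.149006 = 550,091.9536
PV₀ = 550,091.9536 / (1+0.0227)^4 = 550,091.9536 / 1.093939 = 502,854.4162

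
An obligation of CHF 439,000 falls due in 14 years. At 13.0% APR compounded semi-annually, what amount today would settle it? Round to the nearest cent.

CHF 75,279.29

With 2 periods per year: i = 0.065, n = 28.
PV = 439,000 / (1 + 0.065)^28 = 439,000 / 5.831617 = 75,279.2880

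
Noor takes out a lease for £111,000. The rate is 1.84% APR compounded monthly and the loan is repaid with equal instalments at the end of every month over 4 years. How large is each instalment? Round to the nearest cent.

Periodic rate i = 0.0184/12 = 0.00153333; n = 4 × 12 = 48 periods.
PMT = 111000 / ( [1 − (1+0.00153333)^(−48)] / 0.00153333 ) = 111000 / 46.241995 = 2,400.4155

£2,400.42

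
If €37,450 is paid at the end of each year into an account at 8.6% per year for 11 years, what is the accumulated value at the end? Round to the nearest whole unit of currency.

€643,684

FV = 37450 × [(1+0.086)^11 − 1] / 0.086 = 37450 × 17.187823 = 643,683.9730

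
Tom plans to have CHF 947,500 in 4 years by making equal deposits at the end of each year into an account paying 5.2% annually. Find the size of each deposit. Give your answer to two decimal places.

CHF 219,178.70

FV-annuity factor = 4.322957; PMT = 947500 / 4.322957 = 219,178.6978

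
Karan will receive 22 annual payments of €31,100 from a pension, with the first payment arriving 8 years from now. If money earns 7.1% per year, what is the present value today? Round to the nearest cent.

€211,079.12

Value one period before first payment (t=7): 31100 × [1 − (1+0.071)^(−22)] / 0.071 = 31100 × 10.970115 = 341,170.5738
Discount back 7 years: 341,170.5738 × (1+0.071)^(−7) = 341,170.5738 × 0.618691 = 211,079.1177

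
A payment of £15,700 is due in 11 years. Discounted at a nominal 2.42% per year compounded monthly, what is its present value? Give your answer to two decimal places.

With 12 periods per year: i = 0.00201667, n = 132.
PV = 15,700 / (1 + 0.00201667)^132 = 15,700 / 1.304646 = 12,033.9133

£12,033.91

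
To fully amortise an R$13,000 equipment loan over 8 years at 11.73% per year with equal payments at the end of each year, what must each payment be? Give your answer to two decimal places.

R$2,592.30

Annuity-PV factor = 5.014854; PMT = 13000 / 5.014854 = 2,592.2986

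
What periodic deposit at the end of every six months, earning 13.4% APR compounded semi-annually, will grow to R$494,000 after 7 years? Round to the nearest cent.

Periodic rate i = 0.134/2 = 0.067; n = 7 × 2 = 14 periods.
FV-annuity factor = 22.076786; PMT = 494000 / 22.076786 = 22,376.4453

R$22,376.45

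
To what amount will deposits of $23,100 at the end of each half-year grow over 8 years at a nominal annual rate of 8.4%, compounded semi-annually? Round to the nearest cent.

$512,297.58

i = 0.084/2 = 0.042 per half-year; n = 8·2 = 16.
Accumulation factor s(16|0.042) = 22.177384; FV = 23100 × 22.177384 = 512,297.5819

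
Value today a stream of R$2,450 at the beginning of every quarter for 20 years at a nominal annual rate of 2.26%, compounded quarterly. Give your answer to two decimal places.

With 4 periods per year: i = 0.00565, n = 80.
Annuity factor a(80|0.00565) × (1+i) = 64.581562; PV = 2450 × 64.581562 = 158,224.8266
Payments are at the start of each period, so multiply by (1+i).

R$158,224.83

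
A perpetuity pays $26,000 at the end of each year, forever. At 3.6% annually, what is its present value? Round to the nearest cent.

$722,222.22

PV = C/r = 26000/0.036 = 722,222.2222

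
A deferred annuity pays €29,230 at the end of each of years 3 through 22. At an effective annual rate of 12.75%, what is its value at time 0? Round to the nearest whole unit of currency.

€163,978

PV at t=2 (ordinary 20-year annuity): 29230 × a(20|0.1275) = 29230 × 7.131664 = 208,458.5279
PV₀ = 208,458.5279 / (1+0.1275)^2 = 208,458.5279 / 1.271256 = 163,978.3702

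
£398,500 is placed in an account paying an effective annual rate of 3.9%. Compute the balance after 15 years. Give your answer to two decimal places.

£707,394.27

FV = 398,500 × (1 + 0.039)^15 = 707,394.2724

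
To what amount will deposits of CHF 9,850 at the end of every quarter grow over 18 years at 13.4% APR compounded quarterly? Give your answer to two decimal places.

CHF 2,859,130.47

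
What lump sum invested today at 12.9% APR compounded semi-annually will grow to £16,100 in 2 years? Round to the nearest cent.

i = 0.129/2 = 0.0645 per half-year; n = 2·2 = 4.
PV = 16,100 / (1 + 0.0645)^4 = 16,100 / 1.284052 = 12,538.4315

£12,538.43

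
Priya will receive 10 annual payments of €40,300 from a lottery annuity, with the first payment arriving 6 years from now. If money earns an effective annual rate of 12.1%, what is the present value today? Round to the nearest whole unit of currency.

€128,105

PV at t=5 (ordinary 10-year annuity): 40300 × a(10|0.121) = 40300 × 5.627169 = 226,774.9136
PV₀ = 226,774.9136 / (1+0.121)^5 = 226,774.9136 / 1.770223 = 128,105.2555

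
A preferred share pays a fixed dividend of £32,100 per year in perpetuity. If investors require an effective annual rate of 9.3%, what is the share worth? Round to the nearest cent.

PV = C/r = 32100/0.093 = 345,161.2903

£345,161.29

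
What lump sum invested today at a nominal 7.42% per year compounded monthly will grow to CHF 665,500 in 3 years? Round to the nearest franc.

With 12 periods per year: i = 0.00618333, n = 36.
PV = FV·(1+i)^(−n) = 665,500 × 0.800984 = 533,054.6858

CHF 533,055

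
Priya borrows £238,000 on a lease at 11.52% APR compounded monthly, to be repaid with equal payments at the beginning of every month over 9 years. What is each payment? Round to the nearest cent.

Periodic rate i = 0.1152/12 = 0.0096; n = 9 × 12 = 108 periods.
PMT = 238000 / ( [1 − (1+0.0096)^(−108)] / 0.0096 × (1+i) ) = 238000 / 67.691016 = 3,515.9762

£3,515.98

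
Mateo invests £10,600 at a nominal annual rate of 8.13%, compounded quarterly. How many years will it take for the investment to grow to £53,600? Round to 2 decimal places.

Periodic rate i = 0.0813/4 = 0.020325.
(1+i)^n = 53600/10600 = 5.05660, so n = ln 5.05660 / ln 1.02032 = 80.5466 quarters
= 80.5466/4 years

20.14 years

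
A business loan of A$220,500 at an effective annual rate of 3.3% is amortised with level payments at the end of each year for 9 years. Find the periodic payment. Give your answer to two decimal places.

A$28,717.25

Annuity-PV factor = 7.678313; PMT = 220500 / 7.678313 = 28,717.2466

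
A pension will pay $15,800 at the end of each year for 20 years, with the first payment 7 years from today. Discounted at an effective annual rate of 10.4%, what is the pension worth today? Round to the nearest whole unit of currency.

PV at t=6 (ordinary 20-year annuity): 15800 × a(20|0.104) = 15800 × 8.286200 = 130,921.9655
PV₀ = 130,921.9655 / (1+0.104)^6 = 130,921.9655 / 1.810566 = 72,309.9525

$72,310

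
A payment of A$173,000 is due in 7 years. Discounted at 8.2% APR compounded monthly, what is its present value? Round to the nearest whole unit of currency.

A$97,636

Periodic rate i = 0.082/12 = 0.00683333; n = 7 × 12 = 84 periods.
PV = 173,000 / (1 + 0.00683333)^84 = 173,000 / 1.771892 = 97,635.7651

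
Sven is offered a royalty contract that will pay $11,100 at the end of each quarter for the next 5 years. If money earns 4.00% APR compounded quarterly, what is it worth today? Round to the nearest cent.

$200,305.64

Periodic rate i = 0.04/4 = 0.01; n = 5 × 4 = 20 periods.
PV = 11100 × [1 − (1+0.01)^(−20)] / 0.01 = 11100 × 18.045553 = 200,305.6379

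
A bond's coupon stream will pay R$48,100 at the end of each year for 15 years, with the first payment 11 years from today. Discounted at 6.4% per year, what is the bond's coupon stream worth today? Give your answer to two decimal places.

Value one period before first payment (t=10): 48100 × [1 − (1+0.064)^(−15)] / 0.064 = 48100 × 9.463370 = 455,188.1033
Discount back 10 years: 455,188.1033 × (1+0.064)^(−10) = 455,188.1033 × 0.537754 = 244,779.2632

R$244,779.26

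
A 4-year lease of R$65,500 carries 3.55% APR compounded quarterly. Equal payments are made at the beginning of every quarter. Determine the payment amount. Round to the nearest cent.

R$4,370.60

i = 0.0355/4 = 0.008875 per quarter; n = 4·4 = 16.
Annuity-PV factor × (1+i) = 14.986492; PMT = 65500 / 14.986492 = 4,370.6027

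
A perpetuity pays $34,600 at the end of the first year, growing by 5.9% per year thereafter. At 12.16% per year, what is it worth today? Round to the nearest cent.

PV = D₁/(r − g) = 34600/(0.1216 − 0.059) = 552,715.6550

$552,715.65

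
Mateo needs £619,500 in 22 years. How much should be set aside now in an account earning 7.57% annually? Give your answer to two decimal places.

£124,404.36

Discount factor = (1+0.0757)^(−22) = 0.200814; PV = 619,500 × 0.200814 = 124,404.3599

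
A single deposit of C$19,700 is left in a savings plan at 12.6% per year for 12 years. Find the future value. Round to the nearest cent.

FV = PV·(1+i)^n = 19,700 × 4.153944 = 81,832.7060

C$81,832.71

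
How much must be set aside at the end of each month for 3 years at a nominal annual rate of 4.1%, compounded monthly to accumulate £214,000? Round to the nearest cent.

Periodic rate i = 0.041/12 = 0.00341667; n = 3 × 12 = 36 periods.
PMT = 214000 / ( [(1+0.00341667)^36 − 1] / 0.00341667 ) = 214000 / 38.238251 = 5,596.4902

£5,596.49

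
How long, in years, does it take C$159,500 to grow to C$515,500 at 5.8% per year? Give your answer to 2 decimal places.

(1+i)^n = 515500/159500 = 3.23197, so n = ln 3.23197 / ln 1.058 = 20.8068 years

20.81 years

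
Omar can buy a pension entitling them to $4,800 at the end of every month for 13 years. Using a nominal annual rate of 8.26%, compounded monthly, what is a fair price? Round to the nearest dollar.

i = 0.0826/12 = 0.00688333 per month; n = 13·12 = 156.
Annuity factor a(156|0.00688333) = 95.452744; PV = 4800 × 95.452744 = 458,173.1724

$458,173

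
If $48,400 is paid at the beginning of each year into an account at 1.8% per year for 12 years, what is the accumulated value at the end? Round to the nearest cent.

$653,447.06

FV = PMT · [(1+i)^n − 1] / i × (1+i) = 48400 · 13.500972 = 653,447.0586
Payments are at the start of each period, so multiply by (1+i).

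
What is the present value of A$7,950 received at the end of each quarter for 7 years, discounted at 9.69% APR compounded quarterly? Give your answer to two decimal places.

A$160,280.25

Periodic rate i = 0.0969/4 = 0.024225; n = 7 × 4 = 28 periods.
PV = PMT · [1 − (1+i)^(−n)] / i = 7950 · 20.161037 = 160,280.2462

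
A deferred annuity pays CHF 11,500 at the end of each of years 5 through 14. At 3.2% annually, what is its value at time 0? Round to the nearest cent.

CHF 85,608.46

PV at t=4 (ordinary 10-year annuity): 11500 × a(10|0.032) = 11500 × 8.443794 = 97,103.6274
Discount back 4 years: 97,103.6274 × (1+0.032)^(−4) = 97,103.6274 × 0.881620 = 85,608.4560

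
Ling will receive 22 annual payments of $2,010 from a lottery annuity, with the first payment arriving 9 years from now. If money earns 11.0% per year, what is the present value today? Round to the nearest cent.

$7,130.82

Value one period before first payment (t=8): 2010 × [1 − (1+0.11)^(−22)] / 0.11 = 2010 × 8.175739 = 16,433.2355
PV₀ = 16,433.2355 / (1+0.11)^8 = 16,433.2355 / 2.304538 = 7,130.8163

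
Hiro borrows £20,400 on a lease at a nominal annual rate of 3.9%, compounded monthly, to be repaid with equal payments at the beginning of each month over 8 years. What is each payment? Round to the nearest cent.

Periodic rate i = 0.039/12 = 0.00325; n = 8 × 12 = 96 periods.
PMT = 20400 / ( [1 − (1+0.00325)^(−96)] / 0.00325 × (1+i) ) = 20400 / 82.620899 = 246.9109

£246.91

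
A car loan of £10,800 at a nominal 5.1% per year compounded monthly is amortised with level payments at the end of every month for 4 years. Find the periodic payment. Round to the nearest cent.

£249.21

Periodic rate i = 0.051/12 = 0.00425; n = 4 × 12 = 48 periods.
PMT = 10800 / ( [1 − (1+0.00425)^(−48)] / 0.00425 ) = 10800 / 43.337658 = 249.2059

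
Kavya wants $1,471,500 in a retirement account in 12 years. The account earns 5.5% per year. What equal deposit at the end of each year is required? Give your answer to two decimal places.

FV-annuity factor = 16.385591; PMT = 1.4715e+06 / 16.385591 = 89,804.5137

$89,804.51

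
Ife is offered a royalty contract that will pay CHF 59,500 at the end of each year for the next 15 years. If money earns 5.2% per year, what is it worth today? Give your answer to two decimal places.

PV = PMT · [1 − (1+i)^(−n)] / i = 59500 · 10.240751 = 609,324.7009

CHF 609,324.70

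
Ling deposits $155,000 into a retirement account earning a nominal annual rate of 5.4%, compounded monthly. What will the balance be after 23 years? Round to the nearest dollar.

$535,199

With 12 periods per year: i = 0.0045, n = 276.
FV = 155,000 × (1 + 0.0045)^276 = 535,199.1776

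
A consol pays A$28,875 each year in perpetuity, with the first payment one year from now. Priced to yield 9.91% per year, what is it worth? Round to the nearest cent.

A$291,372.35

PV = C/r = 28875/0.0991 = 291,372.3512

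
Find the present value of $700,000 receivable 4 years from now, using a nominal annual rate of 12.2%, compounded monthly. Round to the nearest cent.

$430,757.08

i = 0.122/12 = 0.0101667 per month; n = 4·12 = 48.
PV = FV·(1+i)^(−n) = 700,000 × 0.615367 = 430,757.0816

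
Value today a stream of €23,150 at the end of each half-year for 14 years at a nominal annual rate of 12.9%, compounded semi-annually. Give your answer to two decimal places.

€296,553.79

With 2 periods per year: i = 0.0645, n = 28.
Annuity factor a(28|0.0645) = 12.810099; PV = 23150 × 12.810099 = 296,553.7907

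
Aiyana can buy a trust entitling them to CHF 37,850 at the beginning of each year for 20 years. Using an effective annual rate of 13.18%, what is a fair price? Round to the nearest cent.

CHF 297,704.67

PV = PMT · [1 − (1+i)^(−n)] / i × (1+i) = 37850 · 7.865381 = 297,704.6682
Payments are at the start of each period, so multiply by (1+i).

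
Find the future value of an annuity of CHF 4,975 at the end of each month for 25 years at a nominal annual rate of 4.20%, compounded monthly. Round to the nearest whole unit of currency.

CHF 2,633,079

i = 0.042/12 = 0.0035 per month; n = 25·12 = 300.
Accumulation factor s(300|0.0035) = 529.262058; FV = 4975 × 529.262058 = 2,633,078.7388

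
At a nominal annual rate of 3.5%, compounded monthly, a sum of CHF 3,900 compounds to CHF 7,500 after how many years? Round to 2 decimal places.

Periodic rate i = 0.035/12 = 0.00291667.
(1+i)^n = 7500/3900 = 1.92308, so n = ln 1.92308 / ln 1.00292 = 224.5302 months
= 224.5302/12 years

18.71 years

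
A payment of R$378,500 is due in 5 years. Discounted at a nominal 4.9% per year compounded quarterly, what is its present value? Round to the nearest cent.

R$296,694.96

i = 0.049/4 = 0.01225 per quarter; n = 5·4 = 20.
PV = FV·(1+i)^(−n) = 378,500 × 0.783870 = 296,694.9641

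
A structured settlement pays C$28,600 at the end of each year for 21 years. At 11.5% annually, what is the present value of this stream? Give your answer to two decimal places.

PV = 28600 × [1 − (1+0.115)^(−21)] / 0.115 = 28600 × 7.811494 = 223,408.7297

C$223,408.73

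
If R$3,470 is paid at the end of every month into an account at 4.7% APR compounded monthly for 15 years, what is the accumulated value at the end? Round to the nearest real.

R$904,617

With 12 periods per year: i = 0.00391667, n = 180.
Accumulation factor s(180|0.00391667) = 260.696605; FV = 3470 × 260.696605 = 904,617.2204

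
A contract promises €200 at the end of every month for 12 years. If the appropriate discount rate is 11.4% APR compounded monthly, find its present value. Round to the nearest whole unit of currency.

With 12 periods per year: i = 0.0095, n = 144.
PV = PMT · [1 − (1+i)^(−n)] / i = 200 · 78.287885 = 15,657.5771

€15,658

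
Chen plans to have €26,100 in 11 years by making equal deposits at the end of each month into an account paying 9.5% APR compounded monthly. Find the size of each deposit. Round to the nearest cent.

i = 0.095/12 = 0.00791667 per month; n = 11·12 = 132.
FV-annuity factor = 231.375495; PMT = 26100 / 231.375495 = 112.8036

€112.80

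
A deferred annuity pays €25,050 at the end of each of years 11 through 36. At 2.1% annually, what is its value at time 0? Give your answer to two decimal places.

PV at t=10 (ordinary 26-year annuity): 25050 × a(26|0.021) = 25050 × 19.878731 = 497,962.2158
PV₀ = 497,962.2158 / (1+0.021)^10 = 497,962.2158 / 1.230998 = 404,519.0419

€404,519.04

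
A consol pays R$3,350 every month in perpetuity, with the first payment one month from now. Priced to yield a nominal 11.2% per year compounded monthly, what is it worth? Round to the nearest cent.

Periodic rate i = 0.112/12 = 0.00933333.
PV = C/r = 3350/0.00933333 = 358,928.5714

R$358,928.57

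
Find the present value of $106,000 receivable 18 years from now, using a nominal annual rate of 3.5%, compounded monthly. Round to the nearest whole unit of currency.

Periodic rate i = 0.035/12 = 0.00291667; n = 18 × 12 = 216 periods.
PV = FV·(1+i)^(−n) = 106,000 × 0.533080 = 56,506.5218

$56,507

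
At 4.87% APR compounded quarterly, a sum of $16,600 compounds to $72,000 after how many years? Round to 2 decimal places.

30.31 years

Periodic rate i = 0.0487/4 = 0.012175.
n = ln(72000/16600) / ln(1+0.012175) = ln(4.33735) / 0.012101 = 121.2466 quarters
= 121.2466/4 years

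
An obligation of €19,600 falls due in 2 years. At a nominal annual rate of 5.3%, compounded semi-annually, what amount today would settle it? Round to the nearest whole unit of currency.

i = 0.053/2 = 0.0265 per half-year; n = 2·2 = 4.
PV = FV·(1+i)^(−n) = 19,600 × 0.900667 = 17,653.0705

€17,653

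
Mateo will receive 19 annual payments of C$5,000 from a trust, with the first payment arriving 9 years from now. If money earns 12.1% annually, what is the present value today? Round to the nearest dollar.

C$14,679

Value one period before first payment (t=8): 5000 × [1 − (1+0.121)^(−19)] / 0.121 = 5000 × 7.321036 = 36,605.1824
Discount back 8 years: 36,605.1824 × (1+0.121)^(−8) = 36,605.1824 × 0.401010 = 14,679.0407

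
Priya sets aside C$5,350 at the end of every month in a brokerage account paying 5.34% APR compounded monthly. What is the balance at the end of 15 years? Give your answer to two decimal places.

C$1,471,325.09

With 12 periods per year: i = 0.00445, n = 180.
FV = PMT · [(1+i)^n − 1] / i = 5350 · 275.014035 = 1,471,325.0854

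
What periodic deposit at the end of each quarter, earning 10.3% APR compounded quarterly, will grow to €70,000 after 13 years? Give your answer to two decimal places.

With 4 periods per year: i = 0.02575, n = 52.
PMT = 70000 / ( [(1+0.02575)^52 − 1] / 0.02575 ) = 70000 / 106.839067 = 655.1910

€655.19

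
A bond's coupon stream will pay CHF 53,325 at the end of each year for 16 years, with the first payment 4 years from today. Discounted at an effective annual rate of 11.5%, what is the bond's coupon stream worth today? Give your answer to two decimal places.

CHF 275,894.23

Value one period before first payment (t=3): 53325 × [1 − (1+0.115)^(−16)] / 0.115 = 53325 × 7.171935 = 382,443.4490
PV₀ = 382,443.4490 / (1+0.115)^3 = 382,443.4490 / 1.386196 = 275,894.2339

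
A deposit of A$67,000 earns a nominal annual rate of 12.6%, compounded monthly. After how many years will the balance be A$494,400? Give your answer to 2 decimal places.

Periodic rate i = 0.126/12 = 0.0105.
(1+i)^n = 494400/67000 = 7.37910, so n = ln 7.37910 / ln 1.0105 = 191.3454 months
= 191.3454/12 years

15.95 years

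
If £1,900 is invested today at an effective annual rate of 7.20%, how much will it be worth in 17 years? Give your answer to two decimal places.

FV = 1,900 × (1 + 0.072)^17 = 6,195.3372

£6,195.34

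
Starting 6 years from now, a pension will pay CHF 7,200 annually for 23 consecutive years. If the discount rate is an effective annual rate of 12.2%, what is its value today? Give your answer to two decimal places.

Value one period before first payment (t=5): 7200 × [1 − (1+0.122)^(−23)] / 0.122 = 7200 × 7.616218 = 54,836.7719
Discount back 5 years: 54,836.7719 × (1+0.122)^(−5) = 54,836.7719 × 0.562388 = 30,839.5191

CHF 30,839.52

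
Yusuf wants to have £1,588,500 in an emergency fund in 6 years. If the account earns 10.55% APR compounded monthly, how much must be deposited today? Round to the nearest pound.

£845,824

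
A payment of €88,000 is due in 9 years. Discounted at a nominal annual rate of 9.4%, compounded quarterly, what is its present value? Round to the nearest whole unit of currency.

€38,135

With 4 periods per year: i = 0.0235, n = 36.
PV = FV·(1+i)^(−n) = 88,000 × 0.433349 = 38,134.6865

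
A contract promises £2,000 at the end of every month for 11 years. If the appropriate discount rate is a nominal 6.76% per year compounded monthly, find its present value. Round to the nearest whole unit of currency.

£185,896

Periodic rate i = 0.0676/12 = 0.00563333; n = 11 × 12 = 132 periods.
PV = PMT · [1 − (1+i)^(−n)] / i = 2000 · 92.948092 = 185,896.1834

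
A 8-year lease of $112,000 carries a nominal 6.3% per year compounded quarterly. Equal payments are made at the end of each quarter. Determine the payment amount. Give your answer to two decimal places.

$4,482.70

With 4 periods per year: i = 0.01575, n = 32.
Annuity-PV factor = 24.984960; PMT = 112000 / 24.984960 = 4,482.6968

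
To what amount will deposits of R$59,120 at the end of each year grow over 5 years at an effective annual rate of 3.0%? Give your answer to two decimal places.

R$313,876.11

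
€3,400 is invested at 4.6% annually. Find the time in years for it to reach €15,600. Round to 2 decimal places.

33.88 years

(1+i)^n = 15600/3400 = 4.58824, so n = ln 4.58824 / ln 1.046 = 33.8755 years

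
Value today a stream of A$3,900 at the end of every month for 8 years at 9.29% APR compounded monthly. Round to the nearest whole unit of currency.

A$263,494

i = 0.0929/12 = 0.00774167 per month; n = 8·12 = 96.
PV = PMT · [1 − (1+i)^(−n)] / i = 3900 · 67.562622 = 263,494.2275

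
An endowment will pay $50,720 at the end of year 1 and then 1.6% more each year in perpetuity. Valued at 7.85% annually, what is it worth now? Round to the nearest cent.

$811,520.00

PV = D₁/(r − g) = 50720/(0.0785 − 0.016) = 811,520.0000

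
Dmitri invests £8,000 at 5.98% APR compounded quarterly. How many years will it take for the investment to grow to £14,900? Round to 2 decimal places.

Periodic rate i = 0.0598/4 = 0.01495.
n = ln(14900/8000) / ln(1+0.01495) = ln(1.86250) / 0.014839 = 41.9102 quarters
= 41.9102/4 years

10.48 years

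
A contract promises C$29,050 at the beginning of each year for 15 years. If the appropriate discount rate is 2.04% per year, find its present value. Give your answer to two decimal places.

C$379,748.50

Annuity factor a(15|0.0204) × (1+i) = 13.072238; PV = 29050 × 13.072238 = 379,748.5002
Payments are at the start of each period, so multiply by (1+i).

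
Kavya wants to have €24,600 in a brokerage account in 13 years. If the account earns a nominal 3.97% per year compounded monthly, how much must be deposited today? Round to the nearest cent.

€14,694.87

Periodic rate i = 0.0397/12 = 0.00330833; n = 13 × 12 = 156 periods.
Discount factor = (1+0.00330833)^(−156) = 0.597352; PV = 24,600 × 0.597352 = 14,694.8675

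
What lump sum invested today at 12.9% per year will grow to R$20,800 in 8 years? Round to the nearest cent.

R$7,879.74

PV = 20,800 / (1 + 0.129)^8 = 20,800 / 2.639682 = 7,879.7384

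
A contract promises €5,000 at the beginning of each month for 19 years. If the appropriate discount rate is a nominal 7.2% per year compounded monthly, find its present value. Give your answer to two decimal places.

€624,006.21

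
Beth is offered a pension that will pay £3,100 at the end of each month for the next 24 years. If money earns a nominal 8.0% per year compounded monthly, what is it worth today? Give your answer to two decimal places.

Periodic rate i = 0.08/12 = 0.00666667; n = 24 × 12 = 288 periods.
Annuity factor a(288|0.00666667) = 127.868388; PV = 3100 × 127.868388 = 396,392.0030

£396,392.00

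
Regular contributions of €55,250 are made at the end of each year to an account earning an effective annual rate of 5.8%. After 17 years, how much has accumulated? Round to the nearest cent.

FV = PMT · [(1+i)^n − 1] / i = 55250 · 27.718833 = 1,531,465.5458

€1,531,465.55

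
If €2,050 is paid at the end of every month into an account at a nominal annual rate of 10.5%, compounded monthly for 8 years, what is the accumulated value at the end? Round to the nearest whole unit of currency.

i = 0.105/12 = 0.00875 per month; n = 8·12 = 96.
FV = PMT · [(1+i)^n − 1] / i = 2050 · 149.476469 = 306,426.7615

€306,427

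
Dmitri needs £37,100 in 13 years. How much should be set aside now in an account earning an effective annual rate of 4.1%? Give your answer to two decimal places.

Discount factor = (1+0.041)^(−13) = 0.593117; PV = 37,100 × 0.593117 = 22,004.6480

£22,004.65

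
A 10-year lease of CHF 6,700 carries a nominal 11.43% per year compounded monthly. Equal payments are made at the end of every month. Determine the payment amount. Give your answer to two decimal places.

i = 0.1143/12 = 0.009525 per month; n = 10·12 = 120.
Annuity-PV factor = 71.329085; PMT = 6700 / 71.329085 = 93.9308

CHF 93.93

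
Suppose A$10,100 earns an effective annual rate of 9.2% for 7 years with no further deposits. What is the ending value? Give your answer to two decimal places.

A$18,701.65

10,100 × (1+0.092)^7 = 10,100 × 1.851648 = 18,701.6464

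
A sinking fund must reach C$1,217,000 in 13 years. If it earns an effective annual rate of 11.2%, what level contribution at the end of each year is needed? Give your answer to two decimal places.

PMT = 1.217e+06 / ( [(1+0.112)^13 − 1] / 0.112 ) = 1.217e+06 / 26.564551 = 45,812.9326

C$45,812.93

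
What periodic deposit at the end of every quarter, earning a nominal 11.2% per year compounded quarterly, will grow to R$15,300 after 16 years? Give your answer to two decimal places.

With 4 periods per year: i = 0.028, n = 64.
PMT = 15300 / ( [(1+0.028)^64 − 1] / 0.028 ) = 15300 / 173.408477 = 88.2310

R$88.23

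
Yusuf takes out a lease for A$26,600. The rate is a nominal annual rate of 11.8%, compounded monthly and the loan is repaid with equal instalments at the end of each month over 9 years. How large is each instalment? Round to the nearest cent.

A$400.91

i = 0.118/12 = 0.00983333 per month; n = 9·12 = 108.
Annuity-PV factor = 66.349637; PMT = 26600 / 66.349637 = 400.9065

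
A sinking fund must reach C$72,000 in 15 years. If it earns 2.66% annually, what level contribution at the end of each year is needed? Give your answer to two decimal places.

C$3,968.65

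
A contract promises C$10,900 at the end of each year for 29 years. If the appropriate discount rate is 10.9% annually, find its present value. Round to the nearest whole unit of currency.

PV = 10900 × [1 − (1+0.109)^(−29)] / 0.109 = 10900 × 8.717688 = 95,022.7992

C$95,023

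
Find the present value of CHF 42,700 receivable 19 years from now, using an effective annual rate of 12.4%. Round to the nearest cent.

Discount factor = (1+0.124)^(−19) = 0.108503; PV = 42,700 × 0.108503 = 4,633.0604

CHF 4,633.06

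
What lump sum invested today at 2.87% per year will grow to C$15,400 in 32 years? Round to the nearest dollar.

PV = FV·(1+i)^(−n) = 15,400 × 0.404353 = 6,227.0313

C$6,227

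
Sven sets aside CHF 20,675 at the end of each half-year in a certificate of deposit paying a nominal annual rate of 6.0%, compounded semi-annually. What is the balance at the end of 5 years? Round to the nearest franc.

CHF 237,016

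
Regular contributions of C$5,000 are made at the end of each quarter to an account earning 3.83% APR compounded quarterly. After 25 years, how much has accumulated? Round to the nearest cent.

i = 0.0383/4 = 0.009575 per quarter; n = 25·4 = 100.
Accumulation factor s(100|0.009575) = 166.405833; FV = 5000 × 166.405833 = 832,029.1667

C$832,029.17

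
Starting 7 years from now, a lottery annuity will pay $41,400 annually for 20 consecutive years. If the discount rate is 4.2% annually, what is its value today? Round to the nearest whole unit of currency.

$431,883

PV at t=6 (ordinary 20-year annuity): 41400 × a(20|0.042) = 41400 × 13.352783 = 552,805.2292
PV₀ = 552,805.2292 / (1+0.042)^6 = 552,805.2292 / 1.279989 = 431,882.7208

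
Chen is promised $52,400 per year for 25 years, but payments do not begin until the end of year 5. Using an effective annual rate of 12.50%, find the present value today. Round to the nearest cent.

$247,932.46

Value one period before first payment (t=4): 52400 × [1 − (1+0.125)^(−25)] / 0.125 = 52400 × 7.579005 = 397,139.8626
PV₀ = 397,139.8626 / (1+0.125)^4 = 397,139.8626 / 1.601807 = 247,932.4611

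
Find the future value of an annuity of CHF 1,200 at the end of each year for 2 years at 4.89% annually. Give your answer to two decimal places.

FV = PMT · [(1+i)^n − 1] / i = 1200 · 2.048900 = 2,458.6800

CHF 2,458.68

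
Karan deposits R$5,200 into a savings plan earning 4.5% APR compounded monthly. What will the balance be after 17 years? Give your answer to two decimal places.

i = 0.045/12 = 0.00375 per month; n = 17·12 = 204.
5,200 × (1+0.00375)^204 = 5,200 × 2.145922 = 11,158.7933

R$11,158.79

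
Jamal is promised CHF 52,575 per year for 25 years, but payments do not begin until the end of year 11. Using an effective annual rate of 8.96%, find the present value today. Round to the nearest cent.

CHF 219,655.92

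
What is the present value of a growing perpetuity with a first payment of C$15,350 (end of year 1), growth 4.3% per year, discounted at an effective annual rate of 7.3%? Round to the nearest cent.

PV = D₁/(r − g) = 15350/(0.073 − 0.043) = 511,666.6667

C$511,666.67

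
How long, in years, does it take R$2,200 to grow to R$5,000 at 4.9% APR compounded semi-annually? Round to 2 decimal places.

Periodic rate i = 0.049/2 = 0.0245.
n = ln(5000/2200) / ln(1+0.0245) = ln(2.27273) / 0.024205 = 33.9182 half-years
= 33.9182/2 years

16.96 years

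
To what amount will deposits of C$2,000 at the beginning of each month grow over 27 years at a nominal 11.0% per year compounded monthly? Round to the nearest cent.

Periodic rate i = 0.11/12 = 0.00916667; n = 27 × 12 = 324 periods.
FV = PMT · [(1+i)^n − 1] / i × (1+i) = 2000 · 2006.954224 = 4,013,908.4490
(annuity-due: payments at period start, so ×(1+i).)

C$4,013,908.45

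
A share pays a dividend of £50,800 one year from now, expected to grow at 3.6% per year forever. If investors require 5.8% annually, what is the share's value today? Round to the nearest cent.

PV = D₁/(r − g) = 50800/(0.058 − 0.036) = 2,309,090.9091

£2,309,090.91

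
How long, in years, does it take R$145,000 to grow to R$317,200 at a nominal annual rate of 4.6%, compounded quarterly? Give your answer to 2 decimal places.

Periodic rate i = 0.046/4 = 0.0115.
(1+i)^n = 317200/145000 = 2.18759, so n = ln 2.18759 / ln 1.0115 = 68.4601 quarters
= 68.4601/4 years

17.12 years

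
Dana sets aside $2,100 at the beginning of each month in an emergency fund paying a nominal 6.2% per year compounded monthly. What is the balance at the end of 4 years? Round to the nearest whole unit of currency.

$114,657

With 12 periods per year: i = 0.00516667, n = 48.
FV = PMT · [(1+i)^n − 1] / i × (1+i) = 2100 · 54.598453 = 114,656.7506
(annuity-due: payments at period start, so ×(1+i).)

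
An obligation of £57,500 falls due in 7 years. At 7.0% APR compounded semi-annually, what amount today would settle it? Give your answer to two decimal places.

Periodic rate i = 0.07/2 = 0.035; n = 7 × 2 = 14 periods.
PV = FV·(1+i)^(−n) = 57,500 × 0.617782 = 35,522.4529

£35,522.45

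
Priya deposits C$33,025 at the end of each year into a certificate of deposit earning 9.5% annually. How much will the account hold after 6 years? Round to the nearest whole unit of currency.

FV = 33025 × [(1+0.095)^6 − 1] / 0.095 = 33025 × 7.618857 = 251,612.7546

C$251,613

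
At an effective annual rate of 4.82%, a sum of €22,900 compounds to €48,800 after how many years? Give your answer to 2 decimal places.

16.07 years

n = ln(48800/22900) / ln(1+0.0482) = ln(2.13100) / 0.047074 = 16.0723 years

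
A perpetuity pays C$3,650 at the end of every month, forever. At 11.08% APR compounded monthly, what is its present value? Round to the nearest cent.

C$395,306.86

Periodic rate i = 0.1108/12 = 0.00923333.
PV = C/r = 3650/0.00923333 = 395,306.8592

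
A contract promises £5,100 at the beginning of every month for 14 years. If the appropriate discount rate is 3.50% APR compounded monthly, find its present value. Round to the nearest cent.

£678,559.53

i = 0.035/12 = 0.00291667 per month; n = 14·12 = 168.
PV = PMT · [1 − (1+i)^(−n)] / i × (1+i) = 5100 · 133.050889 = 678,559.5316
Payments are at the start of each period, so multiply by (1+i).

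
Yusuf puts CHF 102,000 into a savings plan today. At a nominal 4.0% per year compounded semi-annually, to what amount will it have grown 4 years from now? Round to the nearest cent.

With 2 periods per year: i = 0.02, n = 8.
FV = PV·(1+i)^n = 102,000 × 1.171659 = 119,509.2569

CHF 119,509.26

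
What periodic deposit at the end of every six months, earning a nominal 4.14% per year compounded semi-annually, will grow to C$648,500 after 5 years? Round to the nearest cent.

C$59,035.97

Periodic rate i = 0.0414/2 = 0.0207; n = 5 × 2 = 10 periods.
PMT = 648500 / ( [(1+0.0207)^10 − 1] / 0.0207 ) = 648500 / 10.984829 = 59,035.9694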